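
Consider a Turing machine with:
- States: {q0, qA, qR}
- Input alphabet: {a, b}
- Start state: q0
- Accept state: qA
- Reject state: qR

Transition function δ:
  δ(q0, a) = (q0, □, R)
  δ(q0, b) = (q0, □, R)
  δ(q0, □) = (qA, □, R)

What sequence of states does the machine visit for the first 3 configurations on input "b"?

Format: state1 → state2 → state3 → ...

Execution trace:
Initial: [q0]b
Step 1: δ(q0, b) = (q0, □, R) → □[q0]□
Step 2: δ(q0, □) = (qA, □, R) → □□[qA]□

The machine reaches the accept state qA and halts.

State sequence: q0 → q0 → qA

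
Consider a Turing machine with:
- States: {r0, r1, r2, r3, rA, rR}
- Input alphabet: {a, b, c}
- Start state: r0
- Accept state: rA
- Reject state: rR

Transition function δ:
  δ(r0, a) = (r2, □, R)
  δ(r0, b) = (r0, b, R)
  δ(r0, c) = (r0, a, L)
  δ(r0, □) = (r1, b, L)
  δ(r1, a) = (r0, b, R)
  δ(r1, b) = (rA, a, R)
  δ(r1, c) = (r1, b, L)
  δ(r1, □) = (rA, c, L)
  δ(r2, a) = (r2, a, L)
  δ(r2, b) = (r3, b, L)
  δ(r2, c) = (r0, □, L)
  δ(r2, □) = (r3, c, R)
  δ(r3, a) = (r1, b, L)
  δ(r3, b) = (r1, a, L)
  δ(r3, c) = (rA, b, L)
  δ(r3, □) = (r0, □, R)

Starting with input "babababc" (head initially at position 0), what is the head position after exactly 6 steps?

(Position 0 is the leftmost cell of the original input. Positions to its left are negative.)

Execution trace (head position shown):
Step 0: [r0]babababc  (head at position 0)
Step 1: move right → b[r0]abababc  (head at position 1)
Step 2: move right → b□[r2]bababc  (head at position 2)
Step 3: move left → b[r3]□bababc  (head at position 1)
Step 4: move right → b□[r0]bababc  (head at position 2)
Step 5: move right → b□b[r0]ababc  (head at position 3)
Step 6: move right → b□b□[r2]babc  (head at position 4)

After 6 steps, the head is at position 4.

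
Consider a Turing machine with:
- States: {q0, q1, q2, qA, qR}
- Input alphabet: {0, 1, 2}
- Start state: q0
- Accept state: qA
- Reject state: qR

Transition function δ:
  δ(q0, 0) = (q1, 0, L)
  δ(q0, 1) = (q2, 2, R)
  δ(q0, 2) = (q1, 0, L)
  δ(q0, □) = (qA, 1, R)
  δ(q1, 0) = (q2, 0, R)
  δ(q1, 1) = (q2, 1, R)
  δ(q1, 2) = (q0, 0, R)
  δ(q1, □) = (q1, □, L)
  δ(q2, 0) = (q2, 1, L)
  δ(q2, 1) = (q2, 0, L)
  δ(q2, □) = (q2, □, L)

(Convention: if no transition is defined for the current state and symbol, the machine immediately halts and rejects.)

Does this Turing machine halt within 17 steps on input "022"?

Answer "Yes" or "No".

Execution trace:
Initial: [q0]022
Step 1: δ(q0, 0) = (q1, 0, L) → [q1]□022
Step 2: δ(q1, □) = (q1, □, L) → [q1]□□022
Step 3: δ(q1, □) = (q1, □, L) → [q1]□□□022
Step 4: δ(q1, □) = (q1, □, L) → [q1]□□□□022
Step 5: δ(q1, □) = (q1, □, L) → [q1]□□□□□022
Step 6: δ(q1, □) = (q1, □, L) → [q1]□□□□□□022
Step 7: δ(q1, □) = (q1, □, L) → [q1]□□□□□□□022
Step 8: δ(q1, □) = (q1, □, L) → [q1]□□□□□□□□022
Step 9: δ(q1, □) = (q1, □, L) → [q1]□□□□□□□□□022
Step 10: δ(q1, □) = (q1, □, L) → [q1]□□□□□□□□□□022
Step 11: δ(q1, □) = (q1, □, L) → [q1]□□□□□□□□□□□022
Step 12: δ(q1, □) = (q1, □, L) → [q1]□□□□□□□□□□□□022
Step 13: δ(q1, □) = (q1, □, L) → [q1]□□□□□□□□□□□□□022
Step 14: δ(q1, □) = (q1, □, L) → [q1]□□□□□□□□□□□□□□022
Step 15: δ(q1, □) = (q1, □, L) → [q1]□□□□□□□□□□□□□□□022
Step 16: δ(q1, □) = (q1, □, L) → [q1]□□□□□□□□□□□□□□□□022
Step 17: δ(q1, □) = (q1, □, L) → [q1]□□□□□□□□□□□□□□□□□022

The machine has not reached a halting state after 17 steps.
The machine did not halt within the 17-step bound.

Answer: No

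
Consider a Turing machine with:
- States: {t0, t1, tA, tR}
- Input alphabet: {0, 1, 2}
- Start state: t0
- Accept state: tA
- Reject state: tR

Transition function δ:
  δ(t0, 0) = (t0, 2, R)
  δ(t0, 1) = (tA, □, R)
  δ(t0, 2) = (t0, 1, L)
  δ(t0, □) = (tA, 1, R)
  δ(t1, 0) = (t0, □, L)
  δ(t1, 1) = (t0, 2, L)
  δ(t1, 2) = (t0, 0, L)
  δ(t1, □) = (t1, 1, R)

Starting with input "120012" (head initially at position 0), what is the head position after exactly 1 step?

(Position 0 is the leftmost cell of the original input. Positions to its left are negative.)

Execution trace (head position shown):
Step 0: [t0]120012  (head at position 0)
Step 1: move right → □[tA]20012  (head at position 1)

After 1 step, the head is at position 1.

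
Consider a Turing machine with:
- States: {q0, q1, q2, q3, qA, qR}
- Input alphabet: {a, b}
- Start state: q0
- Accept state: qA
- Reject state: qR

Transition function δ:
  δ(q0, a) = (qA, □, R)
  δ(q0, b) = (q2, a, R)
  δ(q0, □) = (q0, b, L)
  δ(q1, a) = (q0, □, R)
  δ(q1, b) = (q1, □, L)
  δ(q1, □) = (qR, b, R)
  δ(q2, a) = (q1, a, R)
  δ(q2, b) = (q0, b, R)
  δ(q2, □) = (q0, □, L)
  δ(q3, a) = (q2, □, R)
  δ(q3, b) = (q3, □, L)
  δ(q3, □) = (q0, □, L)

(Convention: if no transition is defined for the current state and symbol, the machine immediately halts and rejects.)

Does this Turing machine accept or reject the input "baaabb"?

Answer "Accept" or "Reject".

Execution trace:
Initial: [q0]baaabb
Step 1: δ(q0, b) = (q2, a, R) → a[q2]aaabb
Step 2: δ(q2, a) = (q1, a, R) → aa[q1]aabb
Step 3: δ(q1, a) = (q0, □, R) → aa□[q0]abb
Step 4: δ(q0, a) = (qA, □, R) → aa□□[qA]bb

The machine reaches the accept state qA and halts.

Answer: Accept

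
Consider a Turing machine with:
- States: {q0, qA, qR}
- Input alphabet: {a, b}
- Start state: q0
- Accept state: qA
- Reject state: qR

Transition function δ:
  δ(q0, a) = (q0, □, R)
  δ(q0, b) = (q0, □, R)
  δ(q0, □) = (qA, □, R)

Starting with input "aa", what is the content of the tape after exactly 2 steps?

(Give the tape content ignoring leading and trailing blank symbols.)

Execution trace:
Initial: [q0]aa
Step 1: δ(q0, a) = (q0, □, R) → □[q0]a
Step 2: δ(q0, a) = (q0, □, R) → □□[q0]□

After 2 steps, the tape (ignoring leading/trailing blanks) is: □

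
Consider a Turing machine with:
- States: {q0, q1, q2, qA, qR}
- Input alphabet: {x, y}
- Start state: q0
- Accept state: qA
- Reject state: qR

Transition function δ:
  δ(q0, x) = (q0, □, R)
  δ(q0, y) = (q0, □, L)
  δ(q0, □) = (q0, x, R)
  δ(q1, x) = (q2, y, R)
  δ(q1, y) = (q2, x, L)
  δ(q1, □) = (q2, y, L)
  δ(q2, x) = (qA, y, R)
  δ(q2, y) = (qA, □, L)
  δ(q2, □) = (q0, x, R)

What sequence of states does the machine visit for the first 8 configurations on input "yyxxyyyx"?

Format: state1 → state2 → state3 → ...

Execution trace:
Initial: [q0]yyxxyyyx
Step 1: δ(q0, y) = (q0, □, L) → [q0]□□yxxyyyx
Step 2: δ(q0, □) = (q0, x, R) → x[q0]□yxxyyyx
Step 3: δ(q0, □) = (q0, x, R) → xx[q0]yxxyyyx
Step 4: δ(q0, y) = (q0, □, L) → x[q0]x□xxyyyx
Step 5: δ(q0, x) = (q0, □, R) → x□[q0]□xxyyyx
Step 6: δ(q0, □) = (q0, x, R) → x□x[q0]xxyyyx
Step 7: δ(q0, x) = (q0, □, R) → x□x□[q0]xyyyx

State sequence: q0 → q0 → q0 → q0 → q0 → q0 → q0 → q0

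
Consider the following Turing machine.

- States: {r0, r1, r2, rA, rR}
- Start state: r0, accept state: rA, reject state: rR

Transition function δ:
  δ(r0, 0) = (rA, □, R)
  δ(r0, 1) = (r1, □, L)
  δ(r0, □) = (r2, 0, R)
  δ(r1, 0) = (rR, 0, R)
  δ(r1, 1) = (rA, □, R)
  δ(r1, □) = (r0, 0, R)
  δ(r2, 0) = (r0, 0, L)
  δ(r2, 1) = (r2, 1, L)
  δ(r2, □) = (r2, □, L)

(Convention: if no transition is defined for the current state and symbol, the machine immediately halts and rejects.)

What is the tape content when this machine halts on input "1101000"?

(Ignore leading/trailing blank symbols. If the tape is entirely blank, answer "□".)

Execution trace:
Initial: [r0]1101000
Step 1: δ(r0, 1) = (r1, □, L) → [r1]□□101000
Step 2: δ(r1, □) = (r0, 0, R) → 0[r0]□101000
Step 3: δ(r0, □) = (r2, 0, R) → 00[r2]101000
Step 4: δ(r2, 1) = (r2, 1, L) → 0[r2]0101000
Step 5: δ(r2, 0) = (r0, 0, L) → [r0]00101000
Step 6: δ(r0, 0) = (rA, □, R) → □[rA]0101000

The machine reaches the accept state rA and halts.

Final tape (ignoring leading/trailing blanks): 0101000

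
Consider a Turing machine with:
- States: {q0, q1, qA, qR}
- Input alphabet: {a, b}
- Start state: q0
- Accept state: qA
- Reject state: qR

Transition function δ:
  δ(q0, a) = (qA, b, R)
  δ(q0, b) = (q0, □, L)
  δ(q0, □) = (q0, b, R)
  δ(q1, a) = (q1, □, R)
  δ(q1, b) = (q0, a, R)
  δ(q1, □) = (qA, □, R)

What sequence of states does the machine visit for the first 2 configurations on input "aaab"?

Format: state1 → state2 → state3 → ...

Execution trace:
Initial: [q0]aaab
Step 1: δ(q0, a) = (qA, b, R) → b[qA]aab

The machine reaches the accept state qA and halts.

State sequence: q0 → qA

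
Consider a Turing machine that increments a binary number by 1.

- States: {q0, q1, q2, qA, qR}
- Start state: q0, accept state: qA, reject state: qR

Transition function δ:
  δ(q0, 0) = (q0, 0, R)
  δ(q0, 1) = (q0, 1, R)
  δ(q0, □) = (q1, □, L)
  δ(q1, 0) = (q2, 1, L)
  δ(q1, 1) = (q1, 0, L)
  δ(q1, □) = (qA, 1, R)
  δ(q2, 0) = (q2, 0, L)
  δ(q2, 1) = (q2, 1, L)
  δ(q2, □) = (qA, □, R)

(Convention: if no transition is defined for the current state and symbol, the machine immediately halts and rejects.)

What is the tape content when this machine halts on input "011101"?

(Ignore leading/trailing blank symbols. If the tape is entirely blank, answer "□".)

Execution trace:
Initial: [q0]011101
Step 1: δ(q0, 0) = (q0, 0, R) → 0[q0]11101
Step 2: δ(q0, 1) = (q0, 1, R) → 01[q0]1101
Step 3: δ(q0, 1) = (q0, 1, R) → 011[q0]101
Step 4: δ(q0, 1) = (q0, 1, R) → 0111[q0]01
Step 5: δ(q0, 0) = (q0, 0, R) → 01110[q0]1
Step 6: δ(q0, 1) = (q0, 1, R) → 011101[q0]□
Step 7: δ(q0, □) = (q1, □, L) → 01110[q1]1□
Step 8: δ(q1, 1) = (q1, 0, L) → 0111[q1]00□
Step 9: δ(q1, 0) = (q2, 1, L) → 011[q2]110□
Step 10: δ(q2, 1) = (q2, 1, L) → 01[q2]1110□
Step 11: δ(q2, 1) = (q2, 1, L) → 0[q2]11110□
Step 12: δ(q2, 1) = (q2, 1, L) → [q2]011110□
Step 13: δ(q2, 0) = (q2, 0, L) → [q2]□011110□
Step 14: δ(q2, □) = (qA, □, R) → □[qA]011110□

The machine reaches the accept state qA and halts.

Final tape (ignoring leading/trailing blanks): 011110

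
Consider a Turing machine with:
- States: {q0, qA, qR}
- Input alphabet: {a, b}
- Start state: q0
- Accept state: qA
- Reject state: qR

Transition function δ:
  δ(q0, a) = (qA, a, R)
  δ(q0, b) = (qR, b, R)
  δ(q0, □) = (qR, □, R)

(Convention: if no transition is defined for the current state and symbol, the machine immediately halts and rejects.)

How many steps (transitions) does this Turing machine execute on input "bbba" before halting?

Execution trace:
Initial: [q0]bbba
Step 1: δ(q0, b) = (qR, b, R) → b[qR]bba

The machine reaches the reject state qR and halts.

The machine executed 1 step before halting.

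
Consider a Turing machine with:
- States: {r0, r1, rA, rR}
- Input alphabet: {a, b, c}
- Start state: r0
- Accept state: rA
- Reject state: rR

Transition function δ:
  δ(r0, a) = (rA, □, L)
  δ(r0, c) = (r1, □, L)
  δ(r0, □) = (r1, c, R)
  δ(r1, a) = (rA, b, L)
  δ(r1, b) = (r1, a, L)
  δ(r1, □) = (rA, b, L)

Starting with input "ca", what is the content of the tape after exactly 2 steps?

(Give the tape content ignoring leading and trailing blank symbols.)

Execution trace:
Initial: [r0]ca
Step 1: δ(r0, c) = (r1, □, L) → [r1]□□a
Step 2: δ(r1, □) = (rA, b, L) → [rA]□b□a

The machine reaches the accept state rA and halts.

After 2 steps, the tape (ignoring leading/trailing blanks) is: b□a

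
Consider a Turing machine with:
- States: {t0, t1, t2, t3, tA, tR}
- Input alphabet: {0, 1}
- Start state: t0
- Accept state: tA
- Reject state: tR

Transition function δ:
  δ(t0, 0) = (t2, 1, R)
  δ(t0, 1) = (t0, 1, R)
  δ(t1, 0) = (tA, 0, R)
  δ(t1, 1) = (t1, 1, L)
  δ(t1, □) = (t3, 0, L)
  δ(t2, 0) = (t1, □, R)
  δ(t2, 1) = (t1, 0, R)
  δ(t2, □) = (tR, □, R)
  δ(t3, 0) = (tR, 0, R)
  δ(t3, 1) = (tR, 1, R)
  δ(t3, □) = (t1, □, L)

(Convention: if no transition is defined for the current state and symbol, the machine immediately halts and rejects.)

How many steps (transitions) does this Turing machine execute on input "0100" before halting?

Execution trace:
Initial: [t0]0100
Step 1: δ(t0, 0) = (t2, 1, R) → 1[t2]100
Step 2: δ(t2, 1) = (t1, 0, R) → 10[t1]00
Step 3: δ(t1, 0) = (tA, 0, R) → 100[tA]0

The machine reaches the accept state tA and halts.

The machine executed 3 steps before halting.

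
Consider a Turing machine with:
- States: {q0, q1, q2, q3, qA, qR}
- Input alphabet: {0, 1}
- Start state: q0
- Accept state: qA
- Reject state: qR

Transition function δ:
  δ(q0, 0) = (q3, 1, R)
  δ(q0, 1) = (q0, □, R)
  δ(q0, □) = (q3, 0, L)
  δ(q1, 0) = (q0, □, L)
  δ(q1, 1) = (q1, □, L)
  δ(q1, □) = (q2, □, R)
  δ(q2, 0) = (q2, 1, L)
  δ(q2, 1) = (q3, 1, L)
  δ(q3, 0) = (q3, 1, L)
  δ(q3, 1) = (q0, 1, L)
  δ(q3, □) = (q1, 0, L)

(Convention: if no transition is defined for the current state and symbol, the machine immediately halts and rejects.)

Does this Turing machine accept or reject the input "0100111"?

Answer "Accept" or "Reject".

Execution trace:
Initial: [q0]0100111
Step 1: δ(q0, 0) = (q3, 1, R) → 1[q3]100111
Step 2: δ(q3, 1) = (q0, 1, L) → [q0]1100111
Step 3: δ(q0, 1) = (q0, □, R) → □[q0]100111
Step 4: δ(q0, 1) = (q0, □, R) → □□[q0]00111
Step 5: δ(q0, 0) = (q3, 1, R) → □□1[q3]0111
Step 6: δ(q3, 0) = (q3, 1, L) → □□[q3]11111
Step 7: δ(q3, 1) = (q0, 1, L) → □[q0]□11111
Step 8: δ(q0, □) = (q3, 0, L) → [q3]□011111
Step 9: δ(q3, □) = (q1, 0, L) → [q1]□0011111
Step 10: δ(q1, □) = (q2, □, R) → □[q2]0011111
Step 11: δ(q2, 0) = (q2, 1, L) → [q2]□1011111

No transition is defined for δ(q2, □). By convention the machine halts and rejects.

Answer: Reject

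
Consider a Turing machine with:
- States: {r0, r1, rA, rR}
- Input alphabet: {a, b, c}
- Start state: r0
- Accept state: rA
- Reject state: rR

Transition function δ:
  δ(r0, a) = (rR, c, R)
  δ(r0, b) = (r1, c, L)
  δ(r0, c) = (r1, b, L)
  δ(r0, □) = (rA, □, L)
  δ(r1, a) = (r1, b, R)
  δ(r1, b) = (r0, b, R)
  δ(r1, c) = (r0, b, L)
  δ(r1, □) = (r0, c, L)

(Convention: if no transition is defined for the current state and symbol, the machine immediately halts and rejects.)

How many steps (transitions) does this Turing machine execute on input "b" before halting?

Execution trace:
Initial: [r0]b
Step 1: δ(r0, b) = (r1, c, L) → [r1]□c
Step 2: δ(r1, □) = (r0, c, L) → [r0]□cc
Step 3: δ(r0, □) = (rA, □, L) → [rA]□□cc

The machine reaches the accept state rA and halts.

The machine executed 3 steps before halting.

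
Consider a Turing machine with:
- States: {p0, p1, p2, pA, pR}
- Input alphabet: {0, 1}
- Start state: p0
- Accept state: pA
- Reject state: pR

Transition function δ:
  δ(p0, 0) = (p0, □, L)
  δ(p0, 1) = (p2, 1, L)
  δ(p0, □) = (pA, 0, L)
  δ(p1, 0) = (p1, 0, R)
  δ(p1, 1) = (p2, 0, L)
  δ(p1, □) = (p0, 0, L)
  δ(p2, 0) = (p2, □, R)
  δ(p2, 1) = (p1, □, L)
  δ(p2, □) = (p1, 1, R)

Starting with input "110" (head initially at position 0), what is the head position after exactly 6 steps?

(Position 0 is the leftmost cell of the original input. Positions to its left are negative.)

Execution trace (head position shown):
Step 0: [p0]110  (head at position 0)
Step 1: move left → [p2]□110  (head at position -1)
Step 2: move right → 1[p1]110  (head at position 0)
Step 3: move left → [p2]1010  (head at position -1)
Step 4: move left → [p1]□□010  (head at position -2)
Step 5: move left → [p0]□0□010  (head at position -3)
Step 6: move left → [pA]□00□010  (head at position -4)

After 6 steps, the head is at position -4.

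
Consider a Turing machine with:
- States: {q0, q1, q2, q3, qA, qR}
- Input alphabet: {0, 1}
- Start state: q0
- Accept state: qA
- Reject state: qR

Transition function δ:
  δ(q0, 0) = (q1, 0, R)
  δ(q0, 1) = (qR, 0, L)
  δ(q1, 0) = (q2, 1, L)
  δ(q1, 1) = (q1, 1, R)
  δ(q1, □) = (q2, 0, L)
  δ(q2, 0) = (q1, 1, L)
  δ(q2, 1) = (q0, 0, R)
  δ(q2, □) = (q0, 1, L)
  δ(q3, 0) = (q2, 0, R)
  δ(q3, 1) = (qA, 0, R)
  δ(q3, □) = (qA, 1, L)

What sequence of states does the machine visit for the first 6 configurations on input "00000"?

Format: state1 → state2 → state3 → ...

Execution trace:
Initial: [q0]00000
Step 1: δ(q0, 0) = (q1, 0, R) → 0[q1]0000
Step 2: δ(q1, 0) = (q2, 1, L) → [q2]01000
Step 3: δ(q2, 0) = (q1, 1, L) → [q1]□11000
Step 4: δ(q1, □) = (q2, 0, L) → [q2]□011000
Step 5: δ(q2, □) = (q0, 1, L) → [q0]□1011000

No transition is defined for δ(q0, □). By convention the machine halts and rejects.

State sequence: q0 → q1 → q2 → q1 → q2 → q0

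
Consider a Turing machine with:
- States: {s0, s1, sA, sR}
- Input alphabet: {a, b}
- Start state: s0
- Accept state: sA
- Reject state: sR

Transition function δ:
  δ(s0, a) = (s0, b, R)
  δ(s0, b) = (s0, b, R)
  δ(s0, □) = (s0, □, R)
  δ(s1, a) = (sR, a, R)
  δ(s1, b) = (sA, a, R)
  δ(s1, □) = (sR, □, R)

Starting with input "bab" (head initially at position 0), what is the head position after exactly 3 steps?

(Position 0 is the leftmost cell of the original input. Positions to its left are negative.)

Execution trace (head position shown):
Step 0: [s0]bab  (head at position 0)
Step 1: move right → b[s0]ab  (head at position 1)
Step 2: move right → bb[s0]b  (head at position 2)
Step 3: move right → bbb[s0]□  (head at position 3)

After 3 steps, the head is at position 3.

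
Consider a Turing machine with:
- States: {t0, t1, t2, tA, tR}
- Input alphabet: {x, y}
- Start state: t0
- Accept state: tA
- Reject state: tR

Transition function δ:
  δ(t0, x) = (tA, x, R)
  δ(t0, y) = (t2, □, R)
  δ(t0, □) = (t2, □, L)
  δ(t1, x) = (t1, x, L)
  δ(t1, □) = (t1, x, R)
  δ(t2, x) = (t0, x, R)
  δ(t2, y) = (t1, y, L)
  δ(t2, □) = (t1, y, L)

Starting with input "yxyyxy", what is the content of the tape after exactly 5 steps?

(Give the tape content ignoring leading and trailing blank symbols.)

Execution trace:
Initial: [t0]yxyyxy
Step 1: δ(t0, y) = (t2, □, R) → □[t2]xyyxy
Step 2: δ(t2, x) = (t0, x, R) → □x[t0]yyxy
Step 3: δ(t0, y) = (t2, □, R) → □x□[t2]yxy
Step 4: δ(t2, y) = (t1, y, L) → □x[t1]□yxy
Step 5: δ(t1, □) = (t1, x, R) → □xx[t1]yxy

No transition is defined for δ(t1, y). By convention the machine halts and rejects.

After 5 steps, the tape (ignoring leading/trailing blanks) is: xxyxy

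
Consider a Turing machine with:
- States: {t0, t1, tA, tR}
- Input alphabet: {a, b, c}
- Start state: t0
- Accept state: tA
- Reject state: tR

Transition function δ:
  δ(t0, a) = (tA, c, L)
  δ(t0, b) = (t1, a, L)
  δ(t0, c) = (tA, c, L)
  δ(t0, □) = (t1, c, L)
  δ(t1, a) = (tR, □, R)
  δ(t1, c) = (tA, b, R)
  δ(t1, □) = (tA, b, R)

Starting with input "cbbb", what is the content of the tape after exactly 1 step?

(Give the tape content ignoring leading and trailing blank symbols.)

Execution trace:
Initial: [t0]cbbb
Step 1: δ(t0, c) = (tA, c, L) → [tA]□cbbb

The machine reaches the accept state tA and halts.

After 1 step, the tape (ignoring leading/trailing blanks) is: cbbb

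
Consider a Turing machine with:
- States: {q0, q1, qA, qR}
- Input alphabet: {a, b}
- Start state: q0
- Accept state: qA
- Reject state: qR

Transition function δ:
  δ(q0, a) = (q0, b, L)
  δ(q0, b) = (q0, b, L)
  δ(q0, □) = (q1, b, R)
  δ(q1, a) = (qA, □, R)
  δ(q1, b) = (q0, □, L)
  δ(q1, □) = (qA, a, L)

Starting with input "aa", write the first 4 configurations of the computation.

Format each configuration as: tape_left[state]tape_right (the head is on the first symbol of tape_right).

Transitions applied:
Step 1: δ(q0, a) = (q0, b, L)
Step 2: δ(q0, □) = (q1, b, R)
Step 3: δ(q1, b) = (q0, □, L)

The first 4 configurations are:
[q0]aa ⊢ [q0]□ba ⊢ b[q1]ba ⊢ [q0]b□a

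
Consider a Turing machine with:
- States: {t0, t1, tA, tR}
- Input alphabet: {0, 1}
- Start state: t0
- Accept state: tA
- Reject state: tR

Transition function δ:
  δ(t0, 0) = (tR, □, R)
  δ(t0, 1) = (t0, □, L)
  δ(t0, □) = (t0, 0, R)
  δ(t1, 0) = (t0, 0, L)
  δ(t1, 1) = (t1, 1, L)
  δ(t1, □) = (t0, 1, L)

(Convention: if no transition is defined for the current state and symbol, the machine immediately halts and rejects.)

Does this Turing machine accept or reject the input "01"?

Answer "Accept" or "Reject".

Execution trace:
Initial: [t0]01
Step 1: δ(t0, 0) = (tR, □, R) → □[tR]1

The machine reaches the reject state tR and halts.

Answer: Reject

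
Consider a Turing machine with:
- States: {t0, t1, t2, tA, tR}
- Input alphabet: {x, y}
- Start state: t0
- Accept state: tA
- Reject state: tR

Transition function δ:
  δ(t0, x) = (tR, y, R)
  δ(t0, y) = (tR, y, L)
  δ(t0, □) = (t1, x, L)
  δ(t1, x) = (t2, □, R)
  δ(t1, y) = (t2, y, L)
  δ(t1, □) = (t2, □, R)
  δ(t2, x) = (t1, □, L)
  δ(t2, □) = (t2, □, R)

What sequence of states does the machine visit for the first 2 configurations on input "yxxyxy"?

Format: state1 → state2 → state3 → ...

Execution trace:
Initial: [t0]yxxyxy
Step 1: δ(t0, y) = (tR, y, L) → [tR]□yxxyxy

The machine reaches the reject state tR and halts.

State sequence: t0 → tR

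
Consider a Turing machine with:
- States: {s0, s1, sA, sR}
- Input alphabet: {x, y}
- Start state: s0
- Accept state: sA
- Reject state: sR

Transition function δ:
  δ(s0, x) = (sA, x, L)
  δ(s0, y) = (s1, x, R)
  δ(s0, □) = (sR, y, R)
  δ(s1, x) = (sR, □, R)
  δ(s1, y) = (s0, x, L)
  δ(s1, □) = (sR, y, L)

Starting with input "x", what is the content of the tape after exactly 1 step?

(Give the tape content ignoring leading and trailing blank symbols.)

Execution trace:
Initial: [s0]x
Step 1: δ(s0, x) = (sA, x, L) → [sA]□x

The machine reaches the accept state sA and halts.

After 1 step, the tape (ignoring leading/trailing blanks) is: x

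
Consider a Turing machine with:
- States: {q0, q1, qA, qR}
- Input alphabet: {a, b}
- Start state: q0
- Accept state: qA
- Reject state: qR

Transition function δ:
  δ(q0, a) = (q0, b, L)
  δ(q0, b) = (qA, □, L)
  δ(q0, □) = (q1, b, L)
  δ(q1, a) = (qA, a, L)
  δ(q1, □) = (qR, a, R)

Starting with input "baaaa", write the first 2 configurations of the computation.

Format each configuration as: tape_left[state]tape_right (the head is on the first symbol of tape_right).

Transitions applied:
Step 1: δ(q0, b) = (qA, □, L)

The first 2 configurations are:
[q0]baaaa ⊢ [qA]□□aaaa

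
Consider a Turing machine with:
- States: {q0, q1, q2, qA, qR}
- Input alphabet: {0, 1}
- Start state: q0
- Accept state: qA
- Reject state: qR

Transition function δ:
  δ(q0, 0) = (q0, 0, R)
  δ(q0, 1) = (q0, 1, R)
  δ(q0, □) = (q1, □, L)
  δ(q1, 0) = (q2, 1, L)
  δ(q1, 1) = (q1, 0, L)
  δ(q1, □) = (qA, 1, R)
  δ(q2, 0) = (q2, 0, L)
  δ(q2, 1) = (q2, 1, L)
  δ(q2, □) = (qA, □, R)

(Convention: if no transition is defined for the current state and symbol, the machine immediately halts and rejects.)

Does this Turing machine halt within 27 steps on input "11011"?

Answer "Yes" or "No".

Execution trace:
Initial: [q0]11011
Step 1: δ(q0, 1) = (q0, 1, R) → 1[q0]1011
Step 2: δ(q0, 1) = (q0, 1, R) → 11[q0]011
Step 3: δ(q0, 0) = (q0, 0, R) → 110[q0]11
Step 4: δ(q0, 1) = (q0, 1, R) → 1101[q0]1
Step 5: δ(q0, 1) = (q0, 1, R) → 11011[q0]□
Step 6: δ(q0, □) = (q1, □, L) → 1101[q1]1□
Step 7: δ(q1, 1) = (q1, 0, L) → 110[q1]10□
Step 8: δ(q1, 1) = (q1, 0, L) → 11[q1]000□
Step 9: δ(q1, 0) = (q2, 1, L) → 1[q2]1100□
Step 10: δ(q2, 1) = (q2, 1, L) → [q2]11100□
Step 11: δ(q2, 1) = (q2, 1, L) → [q2]□11100□
Step 12: δ(q2, □) = (qA, □, R) → □[qA]11100□

The machine reaches the accept state qA and halts.
The machine halted after 12 steps (within the 27-step bound).

Answer: Yes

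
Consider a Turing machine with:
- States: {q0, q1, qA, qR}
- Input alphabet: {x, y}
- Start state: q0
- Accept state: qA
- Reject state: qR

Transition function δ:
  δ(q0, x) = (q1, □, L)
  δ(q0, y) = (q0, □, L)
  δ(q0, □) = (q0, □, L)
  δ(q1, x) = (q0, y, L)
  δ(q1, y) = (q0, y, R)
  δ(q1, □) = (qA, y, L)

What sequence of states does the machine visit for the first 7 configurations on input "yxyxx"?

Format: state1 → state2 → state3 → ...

Execution trace:
Initial: [q0]yxyxx
Step 1: δ(q0, y) = (q0, □, L) → [q0]□□xyxx
Step 2: δ(q0, □) = (q0, □, L) → [q0]□□□xyxx
Step 3: δ(q0, □) = (q0, □, L) → [q0]□□□□xyxx
Step 4: δ(q0, □) = (q0, □, L) → [q0]□□□□□xyxx
Step 5: δ(q0, □) = (q0, □, L) → [q0]□□□□□□xyxx
Step 6: δ(q0, □) = (q0, □, L) → [q0]□□□□□□□xyxx

State sequence: q0 → q0 → q0 → q0 → q0 → q0 → q0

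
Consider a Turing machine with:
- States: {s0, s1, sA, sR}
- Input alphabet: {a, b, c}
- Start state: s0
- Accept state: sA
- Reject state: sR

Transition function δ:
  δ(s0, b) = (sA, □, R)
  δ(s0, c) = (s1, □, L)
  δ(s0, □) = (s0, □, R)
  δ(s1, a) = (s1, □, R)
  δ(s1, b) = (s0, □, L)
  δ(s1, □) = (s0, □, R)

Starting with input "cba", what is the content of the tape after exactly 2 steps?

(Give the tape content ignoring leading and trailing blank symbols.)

Execution trace:
Initial: [s0]cba
Step 1: δ(s0, c) = (s1, □, L) → [s1]□□ba
Step 2: δ(s1, □) = (s0, □, R) → □[s0]□ba

After 2 steps, the tape (ignoring leading/trailing blanks) is: ba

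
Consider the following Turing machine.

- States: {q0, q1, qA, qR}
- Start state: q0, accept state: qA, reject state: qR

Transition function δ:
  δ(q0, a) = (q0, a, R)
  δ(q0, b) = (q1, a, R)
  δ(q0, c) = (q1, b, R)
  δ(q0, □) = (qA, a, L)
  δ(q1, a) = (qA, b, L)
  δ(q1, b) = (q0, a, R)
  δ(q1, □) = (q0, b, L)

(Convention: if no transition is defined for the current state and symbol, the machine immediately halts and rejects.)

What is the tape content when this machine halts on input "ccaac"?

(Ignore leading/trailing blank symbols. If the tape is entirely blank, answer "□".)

Execution trace:
Initial: [q0]ccaac
Step 1: δ(q0, c) = (q1, b, R) → b[q1]caac

No transition is defined for δ(q1, c). By convention the machine halts and rejects.

Final tape (ignoring leading/trailing blanks): bcaac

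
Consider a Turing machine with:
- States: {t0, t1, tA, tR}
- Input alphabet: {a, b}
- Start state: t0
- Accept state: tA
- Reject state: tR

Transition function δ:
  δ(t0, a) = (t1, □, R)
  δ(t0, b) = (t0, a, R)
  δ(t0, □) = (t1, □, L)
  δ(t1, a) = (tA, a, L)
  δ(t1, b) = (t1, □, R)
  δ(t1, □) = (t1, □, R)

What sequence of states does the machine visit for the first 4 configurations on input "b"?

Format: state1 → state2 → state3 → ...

Execution trace:
Initial: [t0]b
Step 1: δ(t0, b) = (t0, a, R) → a[t0]□
Step 2: δ(t0, □) = (t1, □, L) → [t1]a□
Step 3: δ(t1, a) = (tA, a, L) → [tA]□a□

The machine reaches the accept state tA and halts.

State sequence: t0 → t0 → t1 → tA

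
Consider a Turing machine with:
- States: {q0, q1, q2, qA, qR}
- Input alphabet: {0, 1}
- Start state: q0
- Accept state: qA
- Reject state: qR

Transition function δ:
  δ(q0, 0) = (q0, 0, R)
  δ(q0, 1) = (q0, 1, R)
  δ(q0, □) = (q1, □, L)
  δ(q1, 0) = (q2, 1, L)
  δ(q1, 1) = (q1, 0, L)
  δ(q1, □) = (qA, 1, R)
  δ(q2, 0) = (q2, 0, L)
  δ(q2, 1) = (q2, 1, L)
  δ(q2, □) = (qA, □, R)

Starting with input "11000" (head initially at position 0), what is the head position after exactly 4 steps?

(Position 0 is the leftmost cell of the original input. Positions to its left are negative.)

Execution trace (head position shown):
Step 0: [q0]11000  (head at position 0)
Step 1: move right → 1[q0]1000  (head at position 1)
Step 2: move right → 11[q0]000  (head at position 2)
Step 3: move right → 110[q0]00  (head at position 3)
Step 4: move right → 1100[q0]0  (head at position 4)

After 4 steps, the head is at position 4.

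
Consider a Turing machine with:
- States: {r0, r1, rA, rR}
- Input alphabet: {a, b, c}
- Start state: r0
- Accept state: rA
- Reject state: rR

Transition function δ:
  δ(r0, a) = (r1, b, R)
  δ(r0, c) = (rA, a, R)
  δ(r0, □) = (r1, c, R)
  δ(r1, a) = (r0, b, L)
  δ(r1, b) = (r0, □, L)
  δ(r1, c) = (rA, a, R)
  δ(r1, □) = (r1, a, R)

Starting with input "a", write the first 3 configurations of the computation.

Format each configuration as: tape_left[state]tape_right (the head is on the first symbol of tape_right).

Transitions applied:
Step 1: δ(r0, a) = (r1, b, R)
Step 2: δ(r1, □) = (r1, a, R)

The first 3 configurations are:
[r0]a ⊢ b[r1]□ ⊢ ba[r1]□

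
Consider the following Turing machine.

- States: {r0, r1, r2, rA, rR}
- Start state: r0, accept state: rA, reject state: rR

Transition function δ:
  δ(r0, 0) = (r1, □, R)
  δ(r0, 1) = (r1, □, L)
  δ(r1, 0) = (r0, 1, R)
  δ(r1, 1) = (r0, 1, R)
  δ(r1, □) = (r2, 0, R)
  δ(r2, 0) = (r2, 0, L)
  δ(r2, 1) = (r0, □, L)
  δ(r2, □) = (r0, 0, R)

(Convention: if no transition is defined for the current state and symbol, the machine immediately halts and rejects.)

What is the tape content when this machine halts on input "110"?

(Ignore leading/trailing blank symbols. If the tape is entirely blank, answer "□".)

Execution trace:
Initial: [r0]110
Step 1: δ(r0, 1) = (r1, □, L) → [r1]□□10
Step 2: δ(r1, □) = (r2, 0, R) → 0[r2]□10
Step 3: δ(r2, □) = (r0, 0, R) → 00[r0]10
Step 4: δ(r0, 1) = (r1, □, L) → 0[r1]0□0
Step 5: δ(r1, 0) = (r0, 1, R) → 01[r0]□0

No transition is defined for δ(r0, □). By convention the machine halts and rejects.

Final tape (ignoring leading/trailing blanks): 01□0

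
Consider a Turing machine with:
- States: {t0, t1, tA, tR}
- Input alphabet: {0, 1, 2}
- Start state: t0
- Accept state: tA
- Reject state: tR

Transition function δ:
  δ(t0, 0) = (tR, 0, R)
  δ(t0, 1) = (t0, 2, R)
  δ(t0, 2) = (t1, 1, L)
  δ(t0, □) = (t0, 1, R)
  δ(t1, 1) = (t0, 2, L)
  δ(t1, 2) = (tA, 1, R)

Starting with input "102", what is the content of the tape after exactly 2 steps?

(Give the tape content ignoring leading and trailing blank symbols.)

Execution trace:
Initial: [t0]102
Step 1: δ(t0, 1) = (t0, 2, R) → 2[t0]02
Step 2: δ(t0, 0) = (tR, 0, R) → 20[tR]2

The machine reaches the reject state tR and halts.

After 2 steps, the tape (ignoring leading/trailing blanks) is: 202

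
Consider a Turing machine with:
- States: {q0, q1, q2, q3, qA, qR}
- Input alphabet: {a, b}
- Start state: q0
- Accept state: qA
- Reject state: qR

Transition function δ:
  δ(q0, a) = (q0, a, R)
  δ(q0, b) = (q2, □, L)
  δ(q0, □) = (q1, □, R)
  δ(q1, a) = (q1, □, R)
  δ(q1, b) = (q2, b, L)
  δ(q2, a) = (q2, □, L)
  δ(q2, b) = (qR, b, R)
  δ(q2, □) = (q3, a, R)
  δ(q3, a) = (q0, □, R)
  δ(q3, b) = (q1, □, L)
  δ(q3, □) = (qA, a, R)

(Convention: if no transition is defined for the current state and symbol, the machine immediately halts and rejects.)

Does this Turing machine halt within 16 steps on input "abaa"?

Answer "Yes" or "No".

Execution trace:
Initial: [q0]abaa
Step 1: δ(q0, a) = (q0, a, R) → a[q0]baa
Step 2: δ(q0, b) = (q2, □, L) → [q2]a□aa
Step 3: δ(q2, a) = (q2, □, L) → [q2]□□□aa
Step 4: δ(q2, □) = (q3, a, R) → a[q3]□□aa
Step 5: δ(q3, □) = (qA, a, R) → aa[qA]□aa

The machine reaches the accept state qA and halts.
The machine halted after 5 steps (within the 16-step bound).

Answer: Yes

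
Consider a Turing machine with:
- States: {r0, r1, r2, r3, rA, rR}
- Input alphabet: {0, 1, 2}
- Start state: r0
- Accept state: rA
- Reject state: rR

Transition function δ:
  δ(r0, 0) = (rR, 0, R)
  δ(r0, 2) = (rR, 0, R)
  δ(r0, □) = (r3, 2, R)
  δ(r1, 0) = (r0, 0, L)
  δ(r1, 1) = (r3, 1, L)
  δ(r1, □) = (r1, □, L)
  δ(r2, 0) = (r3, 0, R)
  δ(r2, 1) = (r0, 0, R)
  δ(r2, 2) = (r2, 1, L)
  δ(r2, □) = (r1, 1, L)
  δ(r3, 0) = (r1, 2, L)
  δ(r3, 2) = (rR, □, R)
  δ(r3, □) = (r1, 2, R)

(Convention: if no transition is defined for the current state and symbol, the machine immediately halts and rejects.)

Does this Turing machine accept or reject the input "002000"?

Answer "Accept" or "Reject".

Execution trace:
Initial: [r0]002000
Step 1: δ(r0, 0) = (rR, 0, R) → 0[rR]02000

The machine reaches the reject state rR and halts.

Answer: Reject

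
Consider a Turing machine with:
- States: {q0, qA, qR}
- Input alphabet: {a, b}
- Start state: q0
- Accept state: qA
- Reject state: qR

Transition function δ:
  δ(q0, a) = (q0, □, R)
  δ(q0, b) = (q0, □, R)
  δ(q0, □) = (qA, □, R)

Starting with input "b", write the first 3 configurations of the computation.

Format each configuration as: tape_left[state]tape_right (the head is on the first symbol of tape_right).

Transitions applied:
Step 1: δ(q0, b) = (q0, □, R)
Step 2: δ(q0, □) = (qA, □, R)

The first 3 configurations are:
[q0]b ⊢ □[q0]□ ⊢ □□[qA]□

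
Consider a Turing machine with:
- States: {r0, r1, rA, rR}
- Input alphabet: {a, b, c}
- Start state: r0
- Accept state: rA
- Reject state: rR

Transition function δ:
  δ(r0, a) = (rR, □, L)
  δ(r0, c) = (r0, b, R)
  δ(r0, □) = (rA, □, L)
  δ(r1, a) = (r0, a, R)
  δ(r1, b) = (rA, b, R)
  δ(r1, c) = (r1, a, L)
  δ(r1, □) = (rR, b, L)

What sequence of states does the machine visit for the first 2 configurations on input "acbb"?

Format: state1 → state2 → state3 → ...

Execution trace:
Initial: [r0]acbb
Step 1: δ(r0, a) = (rR, □, L) → [rR]□□cbb

The machine reaches the reject state rR and halts.

State sequence: r0 → rR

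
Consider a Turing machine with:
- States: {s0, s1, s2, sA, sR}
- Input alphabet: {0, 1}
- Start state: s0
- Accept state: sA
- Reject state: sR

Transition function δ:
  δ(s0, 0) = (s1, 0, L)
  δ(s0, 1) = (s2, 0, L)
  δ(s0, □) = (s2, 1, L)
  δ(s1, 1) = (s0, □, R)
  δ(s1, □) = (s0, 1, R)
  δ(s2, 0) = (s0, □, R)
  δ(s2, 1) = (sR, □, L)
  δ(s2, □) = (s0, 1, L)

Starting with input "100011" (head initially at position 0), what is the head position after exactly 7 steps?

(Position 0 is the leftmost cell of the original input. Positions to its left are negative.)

Execution trace (head position shown):
Step 0: [s0]100011  (head at position 0)
Step 1: move left → [s2]□000011  (head at position -1)
Step 2: move left → [s0]□1000011  (head at position -2)
Step 3: move left → [s2]□11000011  (head at position -3)
Step 4: move left → [s0]□111000011  (head at position -4)
Step 5: move left → [s2]□1111000011  (head at position -5)
Step 6: move left → [s0]□11111000011  (head at position -6)
Step 7: move left → [s2]□111111000011  (head at position -7)

After 7 steps, the head is at position -7.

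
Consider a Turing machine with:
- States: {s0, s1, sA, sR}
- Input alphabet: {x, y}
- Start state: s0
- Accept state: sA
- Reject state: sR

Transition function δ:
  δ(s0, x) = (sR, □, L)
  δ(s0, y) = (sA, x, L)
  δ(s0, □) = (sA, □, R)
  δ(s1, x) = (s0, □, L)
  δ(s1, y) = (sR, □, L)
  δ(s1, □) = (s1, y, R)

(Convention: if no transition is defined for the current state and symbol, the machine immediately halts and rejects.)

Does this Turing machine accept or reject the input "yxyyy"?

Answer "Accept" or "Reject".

Execution trace:
Initial: [s0]yxyyy
Step 1: δ(s0, y) = (sA, x, L) → [sA]□xxyyy

The machine reaches the accept state sA and halts.

Answer: Accept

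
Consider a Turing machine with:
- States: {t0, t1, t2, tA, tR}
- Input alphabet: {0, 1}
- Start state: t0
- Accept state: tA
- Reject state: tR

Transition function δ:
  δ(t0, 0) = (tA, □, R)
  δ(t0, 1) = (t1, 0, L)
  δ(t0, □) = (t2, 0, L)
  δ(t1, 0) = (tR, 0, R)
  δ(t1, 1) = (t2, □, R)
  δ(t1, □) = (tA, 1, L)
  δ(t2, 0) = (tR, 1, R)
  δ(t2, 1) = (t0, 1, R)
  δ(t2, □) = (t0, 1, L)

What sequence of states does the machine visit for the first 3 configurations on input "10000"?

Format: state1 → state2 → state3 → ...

Execution trace:
Initial: [t0]10000
Step 1: δ(t0, 1) = (t1, 0, L) → [t1]□00000
Step 2: δ(t1, □) = (tA, 1, L) → [tA]□100000

The machine reaches the accept state tA and halts.

State sequence: t0 → t1 → tA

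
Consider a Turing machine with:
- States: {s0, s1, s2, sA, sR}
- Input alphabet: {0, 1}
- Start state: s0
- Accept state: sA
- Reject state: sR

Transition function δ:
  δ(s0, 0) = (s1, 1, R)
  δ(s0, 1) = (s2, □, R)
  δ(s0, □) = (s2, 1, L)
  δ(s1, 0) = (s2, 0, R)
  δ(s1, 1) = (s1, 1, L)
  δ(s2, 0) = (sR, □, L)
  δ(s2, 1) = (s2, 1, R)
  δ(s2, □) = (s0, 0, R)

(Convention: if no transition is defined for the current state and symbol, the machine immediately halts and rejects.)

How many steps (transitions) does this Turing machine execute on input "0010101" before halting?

Execution trace:
Initial: [s0]0010101
Step 1: δ(s0, 0) = (s1, 1, R) → 1[s1]010101
Step 2: δ(s1, 0) = (s2, 0, R) → 10[s2]10101
Step 3: δ(s2, 1) = (s2, 1, R) → 101[s2]0101
Step 4: δ(s2, 0) = (sR, □, L) → 10[sR]1□101

The machine reaches the reject state sR and halts.

The machine executed 4 steps before halting.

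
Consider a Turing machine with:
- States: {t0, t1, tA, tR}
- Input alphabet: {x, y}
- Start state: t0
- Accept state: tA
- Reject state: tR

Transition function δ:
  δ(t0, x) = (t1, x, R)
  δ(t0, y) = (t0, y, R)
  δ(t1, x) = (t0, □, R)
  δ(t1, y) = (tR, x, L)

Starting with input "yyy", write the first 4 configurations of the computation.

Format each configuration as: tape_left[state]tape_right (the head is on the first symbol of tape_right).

Transitions applied:
Step 1: δ(t0, y) = (t0, y, R)
Step 2: δ(t0, y) = (t0, y, R)
Step 3: δ(t0, y) = (t0, y, R)

The first 4 configurations are:
[t0]yyy ⊢ y[t0]yy ⊢ yy[t0]y ⊢ yyy[t0]□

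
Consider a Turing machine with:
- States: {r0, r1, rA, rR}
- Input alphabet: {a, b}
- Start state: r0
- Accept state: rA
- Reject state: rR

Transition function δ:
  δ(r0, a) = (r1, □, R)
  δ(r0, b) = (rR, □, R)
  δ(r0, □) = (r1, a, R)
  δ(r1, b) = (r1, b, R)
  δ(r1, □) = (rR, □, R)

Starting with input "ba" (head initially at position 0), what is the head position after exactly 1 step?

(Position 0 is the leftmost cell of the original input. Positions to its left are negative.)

Execution trace (head position shown):
Step 0: [r0]ba  (head at position 0)
Step 1: move right → □[rR]a  (head at position 1)

After 1 step, the head is at position 1.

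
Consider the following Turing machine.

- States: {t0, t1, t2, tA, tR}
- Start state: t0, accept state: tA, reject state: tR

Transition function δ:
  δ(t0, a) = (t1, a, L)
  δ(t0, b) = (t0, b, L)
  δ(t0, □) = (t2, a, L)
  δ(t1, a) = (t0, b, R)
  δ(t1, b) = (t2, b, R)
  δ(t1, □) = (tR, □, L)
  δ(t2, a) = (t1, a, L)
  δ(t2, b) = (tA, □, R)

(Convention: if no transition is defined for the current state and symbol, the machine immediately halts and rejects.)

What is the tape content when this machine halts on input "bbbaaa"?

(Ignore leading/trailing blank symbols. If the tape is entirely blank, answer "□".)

Execution trace:
Initial: [t0]bbbaaa
Step 1: δ(t0, b) = (t0, b, L) → [t0]□bbbaaa
Step 2: δ(t0, □) = (t2, a, L) → [t2]□abbbaaa

No transition is defined for δ(t2, □). By convention the machine halts and rejects.

Final tape (ignoring leading/trailing blanks): abbbaaa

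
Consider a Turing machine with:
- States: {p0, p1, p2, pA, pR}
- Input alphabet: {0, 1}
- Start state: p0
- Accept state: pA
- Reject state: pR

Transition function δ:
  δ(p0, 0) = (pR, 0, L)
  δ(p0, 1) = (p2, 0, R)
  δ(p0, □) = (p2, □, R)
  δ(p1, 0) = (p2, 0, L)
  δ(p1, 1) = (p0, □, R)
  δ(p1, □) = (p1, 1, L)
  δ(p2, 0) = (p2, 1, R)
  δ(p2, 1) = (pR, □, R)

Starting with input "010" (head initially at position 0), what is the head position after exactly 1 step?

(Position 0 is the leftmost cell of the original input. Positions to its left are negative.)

Execution trace (head position shown):
Step 0: [p0]010  (head at position 0)
Step 1: move left → [pR]□010  (head at position -1)

After 1 step, the head is at position -1.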